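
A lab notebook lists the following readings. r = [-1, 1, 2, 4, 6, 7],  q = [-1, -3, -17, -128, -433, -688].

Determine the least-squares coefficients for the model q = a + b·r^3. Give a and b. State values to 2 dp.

Entries of XᵀX: Σ1 = 6, Σr^3 = 631, Σr^3·r^3 = 168467.
Moment sums: Σq = -1270, Σr^3·q = -337842.
Δ = 6·168467 − 631² = 612641.
a = ((-1270)·168467 − 631·(-337842))/612641 = -774788/612641; b = (6·(-337842) − 631·(-1270))/612641 = -1225682/612641.

a = -1.26, b = -2.00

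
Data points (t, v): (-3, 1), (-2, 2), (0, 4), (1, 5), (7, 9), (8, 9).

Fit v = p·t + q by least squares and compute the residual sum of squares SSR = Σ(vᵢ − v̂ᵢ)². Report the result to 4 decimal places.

Setting ∂/∂p … = 0 gives: 127·p + 11·q = 133;  11·p + 6·q = 30.
Eliminating q: 6·(row 1) − 11·(row 2) gives 641·p = 6·133 − 11·30 = 468, so p = 468/641.
Then q = (30 − 11·(468/641))/6 = 2347/641.
Residuals: -302/641, -129/641, 217/641, 390/641, 146/641, -322/641; SSR = 674/641.

SSR = 1.0515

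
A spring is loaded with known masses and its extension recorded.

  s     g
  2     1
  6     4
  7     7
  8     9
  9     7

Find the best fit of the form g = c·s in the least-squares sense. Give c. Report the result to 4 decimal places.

Compute the Gram sums: Σs·s = 234.
And Σs·g = 210.
Normal equations: [[234]]·[c]ᵀ = [210]ᵀ.
c = 210/234 = 0.897436.

c = 0.8974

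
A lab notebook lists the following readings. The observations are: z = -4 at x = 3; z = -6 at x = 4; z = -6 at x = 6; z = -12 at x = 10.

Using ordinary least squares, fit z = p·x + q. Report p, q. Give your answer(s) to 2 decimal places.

p = -1.08, q = -0.80

From the data, Σx·x = 161, Σx = 23, Σ1 = 4.
Right-hand side: Σx·z = -192, Σz = -28.
So AᵀA·[p, q]ᵀ = Aᵀz: [[161, 23]; [23, 4]]·[p, q]ᵀ = [-192, -28]ᵀ.
Determinant 161·4 − 23² = 115.
p = ((-192)·4 − 23·(-28))/115 = -124/115; q = (161·(-28) − 23·(-192))/115 = -4/5.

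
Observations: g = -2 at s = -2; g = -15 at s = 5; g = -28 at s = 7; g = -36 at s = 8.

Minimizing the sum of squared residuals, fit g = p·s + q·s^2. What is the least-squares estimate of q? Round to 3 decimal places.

The normal equations are: 142·p + 972·q = -555;  972·p + 7138·q = -4059.
(Σs·s = 142, Σs·s^2 = 972, Σs^2·s^2 = 7138, Σs·g = -555, Σs^2·g = -4059.)
Determinant 142·7138 − 972² = 68812.
p = ((-555)·7138 − 972·(-4059))/68812 = -8121/34406; q = (142·(-4059) − 972·(-555))/68812 = -18459/34406.

q = -0.537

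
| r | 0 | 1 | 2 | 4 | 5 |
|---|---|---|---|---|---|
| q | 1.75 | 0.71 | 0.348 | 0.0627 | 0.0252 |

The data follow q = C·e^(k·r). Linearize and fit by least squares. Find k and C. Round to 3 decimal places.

Linearized form: ln q = k·r + ln C. From the 5 transformed points,
AᵀA = [[46.0000, 12.0000]; [12.0000, 5]], rhs = [-31.9357, -7.2887]ᵀ  (here Σr = 12.0000, Σ(r)² = 46.0000, Σln q = -7.2887, Σr·ln q = -31.9357).
Solving (det = 86.0000): k = -0.83970, ln C = 0.55752, so C = exp(0.55752) = 1.74634.

k = -0.840, C = 1.746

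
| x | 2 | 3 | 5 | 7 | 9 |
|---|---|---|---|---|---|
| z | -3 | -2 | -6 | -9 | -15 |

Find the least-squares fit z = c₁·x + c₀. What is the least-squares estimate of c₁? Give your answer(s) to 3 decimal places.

From the data, Σx·x = 168, Σx = 26, Σ1 = 5.
Moment sums: Σx·z = -240, Σz = -35.
MᵀM·[c₁, c₀]ᵀ = Mᵀz becomes [[168, 26]; [26, 5]]·[c₁, c₀]ᵀ = [-240, -35]ᵀ.
Eliminating c₀: 5·(row 1) − 26·(row 2) gives 164·c₁ = 5·(-240) − 26·(-35) = -290, so c₁ = -145/82.
Then c₀ = ((-35) − 26·(-145/82))/5 = 90/41.

c₁ = -1.768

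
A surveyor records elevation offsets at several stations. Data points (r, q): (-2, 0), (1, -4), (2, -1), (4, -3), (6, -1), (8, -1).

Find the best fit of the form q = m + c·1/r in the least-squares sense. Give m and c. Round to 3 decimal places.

Entries of XᵀX: Σ1 = 6, Σ1/r = 37/24, Σ1/r·1/r = 925/576.
Moment sums: Σq = -10, Σ1/r·q = -133/24.
Δ = 6·(925/576) − (37/24)² = 4181/576.
m = ((-10)·(925/576) − (37/24)·(-133/24))/(4181/576) = -117/113; c = (6·(-133/24) − (37/24)·(-10))/(4181/576) = -10272/4181.

m = -1.035, c = -2.457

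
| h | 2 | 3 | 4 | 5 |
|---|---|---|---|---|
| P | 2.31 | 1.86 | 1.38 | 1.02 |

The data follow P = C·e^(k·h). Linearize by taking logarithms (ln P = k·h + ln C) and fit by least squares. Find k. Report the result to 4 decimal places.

Let Y = ln P. Fitting Y = k·h + ln C by least squares:
Σh = 14.0000, Σ(h)² = 54.0000, Σln P = 1.7997, Σh·ln P = 4.9236.
Equations: 54.0000·k + 14.0000·ln C = 4.9236;  14.0000·k + 4·ln C = 1.7997.
Solving (det = 20.0000): k = -0.27508, ln C = 1.41272.

k = -0.2751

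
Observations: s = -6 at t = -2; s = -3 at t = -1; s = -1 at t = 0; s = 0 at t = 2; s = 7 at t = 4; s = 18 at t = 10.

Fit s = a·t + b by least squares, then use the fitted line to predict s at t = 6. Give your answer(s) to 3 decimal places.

From the data, Σt·t = 125, Σt = 13, Σ1 = 6.
Right-hand side: Σt·s = 223, Σs = 15.
AᵀA·[a, b]ᵀ = Aᵀs becomes [[125, 13]; [13, 6]]·[a, b]ᵀ = [223, 15]ᵀ.
Δ = 125·6 − 13² = 581.
a = (223·6 − 13·15)/581 = 1143/581; b = (125·15 − 13·223)/581 = -1024/581.
At t = 6: ŝ = (1143/581)·(6) + (-1024/581)·(1) = 5834/581.

ŝ = 10.041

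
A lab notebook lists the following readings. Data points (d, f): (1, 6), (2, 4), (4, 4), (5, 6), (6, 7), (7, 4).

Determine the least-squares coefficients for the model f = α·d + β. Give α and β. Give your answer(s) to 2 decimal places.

α = 0.03, β = 5.04

The normal system AᵀA·[α, β]ᵀ = Aᵀf is [[131, 25]; [25, 6]]·[α, β]ᵀ = [130, 31]ᵀ.
Determinant 131·6 − 25² = 161.
α = (130·6 − 25·31)/161 = 5/161; β = (131·31 − 25·130)/161 = 811/161.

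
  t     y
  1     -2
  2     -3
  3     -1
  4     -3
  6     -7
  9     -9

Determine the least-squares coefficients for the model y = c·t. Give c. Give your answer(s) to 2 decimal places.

c = -0.99

MᵀM·[c]ᵀ = Mᵀy reads: 147·c = -146.
Hence c = -146 / 147 ≈ -0.993197.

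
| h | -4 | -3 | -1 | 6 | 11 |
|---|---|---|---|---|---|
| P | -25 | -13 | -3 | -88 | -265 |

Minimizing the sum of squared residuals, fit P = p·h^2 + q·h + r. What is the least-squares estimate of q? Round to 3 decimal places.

With design matrix M, MᵀM = [[16275, 1455, 183]; [1455, 183, 9]; [183, 9, 5]] and MᵀP = [-35753, -3301, -394]ᵀ.
Solving the 3×3 system (Gaussian elimination) gives p = -59347/30602, q = -225059/91806, r = -4741/1391.

q = -2.451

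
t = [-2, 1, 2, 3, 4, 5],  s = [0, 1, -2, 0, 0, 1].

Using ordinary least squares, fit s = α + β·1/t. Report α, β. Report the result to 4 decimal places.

α = -0.0502, β = 0.1690

Normal-equation sums: Σ1 = 6, Σ1/t = 107/60, Σ1/t·1/t = 6169/3600.
And Σs = 0, Σ1/t·s = 1/5.
det = 6·(6169/3600) − (107/60)² = 5113/720.
α = (0·(6169/3600) − (107/60)·(1/5))/(5113/720) = -1284/25565; β = (6·(1/5) − (107/60)·0)/(5113/720) = 864/5113.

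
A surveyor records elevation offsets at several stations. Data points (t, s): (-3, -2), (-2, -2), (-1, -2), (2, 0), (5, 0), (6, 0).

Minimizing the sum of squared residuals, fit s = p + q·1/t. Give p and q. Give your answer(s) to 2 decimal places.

Compute the Gram sums: Σ1 = 6, Σ1/t = -29/30, Σ1/t·1/t = 1511/900.
Right-hand side: Σs = -6, Σ1/t·s = 11/3.
Eliminating q: (1511/900)·(row 1) − (-29/30)·(row 2) gives (329/36)·p = (1511/900)·(-6) − (-29/30)·(11/3) = -1469/225, so p = -5876/8225.
Then q = ((11/3) − (-29/30)·(-5876/8225))/(1511/900) = 2916/1645.

p = -0.71, q = 1.77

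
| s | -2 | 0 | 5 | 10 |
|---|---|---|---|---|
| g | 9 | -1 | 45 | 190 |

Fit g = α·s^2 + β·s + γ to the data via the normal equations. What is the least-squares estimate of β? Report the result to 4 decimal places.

Entries of XᵀX: Σs^2·s^2 = 10641, Σs^2·s = 1117, Σs^2 = 129, Σs·s = 129, Σs = 13, Σ1 = 4.
Right-hand side: Σs^2·g = 20161, Σs·g = 2107, Σg = 243.
XᵀX·[α, β, γ]ᵀ = Xᵀg becomes [[10641, 1117, 129]; [1117, 129, 13]; [129, 13, 4]]·[α, β, γ]ᵀ = [20161, 2107, 243]ᵀ.
Solving the 3×3 system (Gaussian elimination) gives α = 60007/30140, β = -24991/30140, γ = -1150/1507.

β = -0.8292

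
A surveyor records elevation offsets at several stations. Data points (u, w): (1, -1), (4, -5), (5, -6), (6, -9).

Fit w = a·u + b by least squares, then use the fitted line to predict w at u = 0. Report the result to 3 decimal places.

ŵ = 0.750

Normal-equation sums: Σu·u = 78, Σu = 16, Σ1 = 4.
For Mᵀw: Σu·w = -105, Σw = -21.
MᵀM·[a, b]ᵀ = Mᵀw becomes [[78, 16]; [16, 4]]·[a, b]ᵀ = [-105, -21]ᵀ.
Eliminating b: 4·(row 1) − 16·(row 2) gives 56·a = 4·(-105) − 16·(-21) = -84, so a = -3/2.
Then b = ((-21) − 16·(-3/2))/4 = 3/4.
At u = 0: ŵ = (-3/2)·(0) + (3/4)·(1) = 3/4.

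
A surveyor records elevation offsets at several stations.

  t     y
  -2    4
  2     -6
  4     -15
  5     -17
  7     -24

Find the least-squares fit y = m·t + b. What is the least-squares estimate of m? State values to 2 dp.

m = -3.15

Compute the Gram sums: Σt·t = 98, Σt = 16, Σ1 = 5.
For Mᵀy: Σt·y = -333, Σy = -58.
So MᵀM·[m, b]ᵀ = Mᵀy: [[98, 16]; [16, 5]]·[m, b]ᵀ = [-333, -58]ᵀ.
det = 98·5 − 16² = 234.
m = ((-333)·5 − 16·(-58))/234 = -737/234; b = (98·(-58) − 16·(-333))/234 = -178/117.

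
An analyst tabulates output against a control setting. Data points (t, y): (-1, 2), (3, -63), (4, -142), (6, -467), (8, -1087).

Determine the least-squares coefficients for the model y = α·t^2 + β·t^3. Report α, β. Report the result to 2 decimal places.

Forming AᵀA = [[5730, 41810]; [41810, 313626]] and Aᵀy = [-89217, -668207]ᵀ gives AᵀA·[α, β]ᵀ = Aᵀy.
Eliminating β: 313626·(row 1) − 41810·(row 2) gives 49000880·α = 313626·(-89217) − 41810·(-668207) = -43036172, so α = -10759043/12250220.
Then β = ((-668207) − 41810·(-10759043/12250220))/313626 = -4933167/2450044.

α = -0.88, β = -2.01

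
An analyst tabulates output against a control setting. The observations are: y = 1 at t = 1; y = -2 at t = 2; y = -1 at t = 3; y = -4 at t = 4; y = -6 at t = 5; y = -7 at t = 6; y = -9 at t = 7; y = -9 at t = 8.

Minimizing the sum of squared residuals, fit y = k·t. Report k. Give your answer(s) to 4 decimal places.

Setting ∂/∂k … = 0 gives: 204·k = -229.
Hence k = -229 / 204 ≈ -1.12255.

k = -1.1225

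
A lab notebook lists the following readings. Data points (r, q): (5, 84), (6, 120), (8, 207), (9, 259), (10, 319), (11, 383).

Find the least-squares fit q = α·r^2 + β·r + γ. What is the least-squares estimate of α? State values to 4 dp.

α = 2.9690

Compute the Gram sums: Σr^2·r^2 = 37219, Σr^2·r = 3913, Σr^2 = 427, Σr·r = 427, Σr = 49, Σ1 = 6.
And Σr^2·q = 118890, Σr·q = 12530, Σq = 1372.
Solving the 3×3 system (Gaussian elimination) gives α = 1247/420, β = 191/84, γ = -6/5.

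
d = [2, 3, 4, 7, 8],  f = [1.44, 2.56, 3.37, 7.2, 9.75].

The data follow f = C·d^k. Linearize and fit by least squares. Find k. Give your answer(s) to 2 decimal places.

k = 1.34

Let Y = ln f. Fitting Y = k·ln d + ln C by least squares:
Σln d = 7.2034, Σ(ln d)² = 11.7199, Σln f = 6.7709, Σln d·ln f = 11.5465.
Equations: 11.7199·k + 7.2034·ln C = 11.5465;  7.2034·k + 5·ln C = 6.7709.
Δ = 11.7199·5 − (7.2034)² = 6.7102; k = (11.5465·5 − 7.2034·6.7709)/6.7102 = 1.33511, ln C = (11.7199·6.7709 − 7.2034·11.5465)/6.7102 = -0.56929.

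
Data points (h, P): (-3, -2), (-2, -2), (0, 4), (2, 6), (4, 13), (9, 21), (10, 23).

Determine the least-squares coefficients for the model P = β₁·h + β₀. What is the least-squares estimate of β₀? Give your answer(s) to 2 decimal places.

Sums needed: Σh·h = 214, Σh = 20, Σ1 = 7.
Right-hand side: Σh·P = 493, ΣP = 63.
So XᵀX·[β₁, β₀]ᵀ = XᵀP: [[214, 20]; [20, 7]]·[β₁, β₀]ᵀ = [493, 63]ᵀ.
Δ = 214·7 − 20² = 1098.
β₁ = (493·7 − 20·63)/1098 = 2191/1098; β₀ = (214·63 − 20·493)/1098 = 1811/549.

β₀ = 3.30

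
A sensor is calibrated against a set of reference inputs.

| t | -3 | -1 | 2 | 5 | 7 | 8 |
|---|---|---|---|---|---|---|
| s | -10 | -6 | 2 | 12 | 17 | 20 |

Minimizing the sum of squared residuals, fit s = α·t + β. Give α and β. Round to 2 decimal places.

Entries of AᵀA: Σt·t = 152, Σt = 18, Σ1 = 6.
And Σt·s = 379, Σs = 35.
So AᵀA·[α, β]ᵀ = Aᵀs: [[152, 18]; [18, 6]]·[α, β]ᵀ = [379, 35]ᵀ.
Determinant 152·6 − 18² = 588.
α = (379·6 − 18·35)/588 = 137/49; β = (152·35 − 18·379)/588 = -751/294.

α = 2.80, β = -2.55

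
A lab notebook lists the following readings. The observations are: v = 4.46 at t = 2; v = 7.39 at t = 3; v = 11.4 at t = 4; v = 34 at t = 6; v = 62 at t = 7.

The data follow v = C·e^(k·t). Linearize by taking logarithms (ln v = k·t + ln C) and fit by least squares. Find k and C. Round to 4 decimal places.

k = 0.5239, C = 1.5089

Taking logs, ln v = k·t + ln C, so regress ln v on t.
Sums: Σt = 22.0000, Σ(t)² = 114.0000, Σln v = 13.5824, Σt·ln v = 68.7732.
Normal system: [[114.0000, 22.0000]; [22.0000, 5]]·[k, ln C]ᵀ = [68.7732, 13.5824]ᵀ.
Δ = 114.0000·5 − (22.0000)² = 86.0000; k = (68.7732·5 − 22.0000·13.5824)/86.0000 = 0.52388, ln C = (114.0000·13.5824 − 22.0000·68.7732)/86.0000 = 0.41140, so C = exp(0.41140) = 1.50893.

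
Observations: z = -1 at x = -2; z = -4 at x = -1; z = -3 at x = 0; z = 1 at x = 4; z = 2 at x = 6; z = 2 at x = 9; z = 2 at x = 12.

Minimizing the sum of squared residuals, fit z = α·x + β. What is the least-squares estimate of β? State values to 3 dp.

Setting ∂/∂α … = 0 gives: 282·α + 28·β = 64;  28·α + 7·β = -1.
(Σx·x = 282, Σx = 28, Σ1 = 7, Σx·z = 64, Σz = -1.)
Eliminating β: 7·(row 1) − 28·(row 2) gives 1190·α = 7·64 − 28·(-1) = 476, so α = 2/5.
Then β = ((-1) − 28·(2/5))/7 = -61/35.

β = -1.743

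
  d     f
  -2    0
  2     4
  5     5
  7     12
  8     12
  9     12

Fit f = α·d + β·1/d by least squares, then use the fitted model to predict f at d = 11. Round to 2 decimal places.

Compute the Gram sums: Σd·d = 227, Σd·1/d = 6, Σ1/d·1/d = 3736441/6350400.
And Σd·f = 321, Σ1/d·f = 317/42.
So XᵀX·[α, β]ᵀ = Xᵀf: [[227, 6]; [6, 3736441/6350400]]·[α, β]ᵀ = [321, 317/42]ᵀ.
Determinant 227·(3736441/6350400) − 6² = 619557707/6350400.
α = (321·(3736441/6350400) − 6·(317/42))/(619557707/6350400) = 911815161/619557707; β = (227·(317/42) − 6·321)/(619557707/6350400) = -1350669600/619557707.
At d = 11: f̂ = (911815161/619557707)·(11) + (-1350669600/619557707)·(1/11) = 108978964881/6815134777.

f̂ = 15.99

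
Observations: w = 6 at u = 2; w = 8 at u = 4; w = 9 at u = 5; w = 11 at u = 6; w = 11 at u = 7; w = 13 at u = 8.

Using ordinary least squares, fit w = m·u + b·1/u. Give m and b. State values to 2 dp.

Entries of MᵀM: Σu·u = 194, Σu·1/u = 6, Σ1/u·1/u = 293749/705600.
Right-hand side: Σu·w = 336, Σ1/u·w = 9937/840.
det = 194·(293749/705600) − 6² = 15792853/352800.
m = (336·(293749/705600) − 6·(9937/840))/(15792853/352800) = 24308592/15792853; b = (194·(9937/840) − 6·336)/(15792853/352800) = 98421960/15792853.

m = 1.54, b = 6.23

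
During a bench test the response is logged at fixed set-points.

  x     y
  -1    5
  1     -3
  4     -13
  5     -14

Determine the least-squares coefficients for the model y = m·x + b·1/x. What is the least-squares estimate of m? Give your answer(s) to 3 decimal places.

Normal-equation sums: Σx·x = 43, Σx·1/x = 4, Σ1/x·1/x = 841/400.
For Mᵀy: Σx·y = -130, Σ1/x·y = -281/20.
MᵀM·[m, b]ᵀ = Mᵀy becomes [[43, 4]; [4, 841/400]]·[m, b]ᵀ = [-130, -281/20]ᵀ.
Δ = 43·(841/400) − 4² = 29763/400.
m = ((-130)·(841/400) − 4·(-281/20))/(29763/400) = -9650/3307; b = (43·(-281/20) − 4·(-130))/(29763/400) = -3740/3307.

m = -2.918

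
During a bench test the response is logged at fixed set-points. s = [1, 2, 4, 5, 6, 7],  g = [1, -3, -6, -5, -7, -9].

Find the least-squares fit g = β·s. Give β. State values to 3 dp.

β = -1.214

Entries of AᵀA: Σs·s = 131.
Moment sums: Σs·g = -159.
AᵀA·[β]ᵀ = Aᵀg becomes [[131]]·[β]ᵀ = [-159]ᵀ.
Hence β = -159 / 131 ≈ -1.21374.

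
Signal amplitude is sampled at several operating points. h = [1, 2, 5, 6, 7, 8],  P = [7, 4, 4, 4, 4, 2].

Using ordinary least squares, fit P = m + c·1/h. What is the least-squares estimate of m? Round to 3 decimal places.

m = 2.734

Entries of XᵀX: Σ1 = 6, Σ1/h = 1793/840, Σ1/h·1/h = 955249/705600.
And ΣP = 25, Σ1/h·P = 4741/420.
Δ = 6·(955249/705600) − (1793/840)² = 503329/141120.
m = (25·(955249/705600) − (1793/840)·(4741/420))/(503329/141120) = 6879999/2516645; c = (6·(4741/420) − (1793/840)·25)/(503329/141120) = 2027256/503329.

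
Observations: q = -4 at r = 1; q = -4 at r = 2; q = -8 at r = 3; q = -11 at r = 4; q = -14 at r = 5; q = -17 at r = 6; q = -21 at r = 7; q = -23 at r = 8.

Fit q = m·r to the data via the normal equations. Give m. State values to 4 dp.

Compute the Gram sums: Σr·r = 204.
Right-hand side: Σr·q = -583.
m = (-583)/204 = -2.85784.

m = -2.8578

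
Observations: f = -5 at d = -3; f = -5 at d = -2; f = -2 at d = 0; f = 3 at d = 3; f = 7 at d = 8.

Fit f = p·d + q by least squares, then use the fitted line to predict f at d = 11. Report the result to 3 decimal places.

f̂ = 11.091

Forming XᵀX = [[86, 6]; [6, 5]] and Xᵀf = [90, -2]ᵀ gives XᵀX·[p, q]ᵀ = Xᵀf.
Eliminating q: 5·(row 1) − 6·(row 2) gives 394·p = 5·90 − 6·(-2) = 462, so p = 231/197.
Then q = ((-2) − 6·(231/197))/5 = -356/197.
At d = 11: f̂ = (231/197)·(11) + (-356/197)·(1) = 2185/197.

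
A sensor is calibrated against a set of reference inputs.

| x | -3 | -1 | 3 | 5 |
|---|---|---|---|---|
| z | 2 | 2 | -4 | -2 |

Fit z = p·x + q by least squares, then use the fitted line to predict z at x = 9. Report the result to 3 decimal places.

From the data, Σx·x = 44, Σx = 4, Σ1 = 4.
Moment sums: Σx·z = -30, Σz = -2.
Δ = 44·4 − 4² = 160.
p = ((-30)·4 − 4·(-2))/160 = -7/10; q = (44·(-2) − 4·(-30))/160 = 1/5.
At x = 9: ẑ = (-7/10)·(9) + (1/5)·(1) = -61/10.

ẑ = -6.100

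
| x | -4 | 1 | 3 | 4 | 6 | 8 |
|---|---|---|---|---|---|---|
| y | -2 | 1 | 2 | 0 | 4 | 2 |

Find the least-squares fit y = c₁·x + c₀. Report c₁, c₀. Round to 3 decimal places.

c₁ = 0.386, c₀ = 0.008

Compute the Gram sums: Σx·x = 142, Σx = 18, Σ1 = 6.
Moment sums: Σx·y = 55, Σy = 7.
So MᵀM·[c₁, c₀]ᵀ = Mᵀy: [[142, 18]; [18, 6]]·[c₁, c₀]ᵀ = [55, 7]ᵀ.
Δ = 142·6 − 18² = 528.
c₁ = (55·6 − 18·7)/528 = 17/44; c₀ = (142·7 − 18·55)/528 = 1/132.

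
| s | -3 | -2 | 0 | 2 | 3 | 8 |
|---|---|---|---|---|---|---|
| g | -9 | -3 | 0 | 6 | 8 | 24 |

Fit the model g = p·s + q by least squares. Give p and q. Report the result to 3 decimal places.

p = 2.853, q = 0.529

The normal system AᵀA·[p, q]ᵀ = Aᵀg is [[90, 8]; [8, 6]]·[p, q]ᵀ = [261, 26]ᵀ.
Eliminating q: 6·(row 1) − 8·(row 2) gives 476·p = 6·261 − 8·26 = 1358, so p = 97/34.
Then q = (26 − 8·(97/34))/6 = 9/17.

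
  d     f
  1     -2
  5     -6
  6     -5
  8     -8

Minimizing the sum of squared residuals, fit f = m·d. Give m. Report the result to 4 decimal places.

m = -1.0000

Normal-equation sums: Σd·d = 126.
And Σd·f = -126.
Normal equations: [[126]]·[m]ᵀ = [-126]ᵀ.
m = (-126)/126 = -1.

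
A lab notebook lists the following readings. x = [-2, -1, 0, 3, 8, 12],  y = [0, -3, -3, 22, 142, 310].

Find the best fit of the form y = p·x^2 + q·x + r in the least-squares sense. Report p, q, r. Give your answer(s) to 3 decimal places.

p = 1.979, q = 2.327, r = -2.966

From the data, Σx^2·x^2 = 24930, Σx^2·x = 2258, Σx^2 = 222, Σx·x = 222, Σx = 20, Σ1 = 6.
Moment sums: Σx^2·y = 53923, Σx·y = 4925, Σy = 468.
Normal equations: [[24930, 2258, 222]; [2258, 222, 20]; [222, 20, 6]]·[p, q, r]ᵀ = [53923, 4925, 468]ᵀ.
Row-reducing yields p = 433663/219171, q = 339957/146114, r = -649978/219171.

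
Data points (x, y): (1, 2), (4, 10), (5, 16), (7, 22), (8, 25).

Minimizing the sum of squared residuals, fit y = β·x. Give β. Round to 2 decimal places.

β = 3.07

Normal-equation sums: Σx·x = 155.
And Σx·y = 476.
Normal equations: [[155]]·[β]ᵀ = [476]ᵀ.
Hence β = 476 / 155 ≈ 3.07097.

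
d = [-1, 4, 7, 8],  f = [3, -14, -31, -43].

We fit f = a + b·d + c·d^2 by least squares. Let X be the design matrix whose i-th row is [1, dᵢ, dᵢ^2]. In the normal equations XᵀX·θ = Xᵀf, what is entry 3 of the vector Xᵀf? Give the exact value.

Entry 3 ↔ basis d^2, so (Xᵀf)_{3} = Σᵢ (d^2)·fᵢ = (1)·(3) + (16)·(-14) + (49)·(-31) + (64)·(-43) = -4492.

-4492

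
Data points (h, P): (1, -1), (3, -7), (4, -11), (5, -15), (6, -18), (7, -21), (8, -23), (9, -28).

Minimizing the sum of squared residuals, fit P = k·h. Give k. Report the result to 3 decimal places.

k = -2.961

From the data, Σh·h = 281.
Right-hand side: Σh·P = -832.
Normal equations: [[281]]·[k]ᵀ = [-832]ᵀ.
Hence k = -832 / 281 ≈ -2.96085.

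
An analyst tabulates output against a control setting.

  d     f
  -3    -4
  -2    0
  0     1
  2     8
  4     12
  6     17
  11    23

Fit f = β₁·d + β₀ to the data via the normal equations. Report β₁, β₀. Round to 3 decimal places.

Compute the Gram sums: Σd·d = 190, Σd = 18, Σ1 = 7.
Right-hand side: Σd·f = 431, Σf = 57.
XᵀX·[β₁, β₀]ᵀ = Xᵀf becomes [[190, 18]; [18, 7]]·[β₁, β₀]ᵀ = [431, 57]ᵀ.
Eliminating β₀: 7·(row 1) − 18·(row 2) gives 1006·β₁ = 7·431 − 18·57 = 1991, so β₁ = 1991/1006.
Then β₀ = (57 − 18·(1991/1006))/7 = 1536/503.

β₁ = 1.979, β₀ = 3.054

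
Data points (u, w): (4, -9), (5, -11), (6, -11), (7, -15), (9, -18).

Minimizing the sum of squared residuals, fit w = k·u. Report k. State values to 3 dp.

k = -2.048

From the data, Σu·u = 207.
Moment sums: Σu·w = -424.
k = (-424)/207 = -2.04831.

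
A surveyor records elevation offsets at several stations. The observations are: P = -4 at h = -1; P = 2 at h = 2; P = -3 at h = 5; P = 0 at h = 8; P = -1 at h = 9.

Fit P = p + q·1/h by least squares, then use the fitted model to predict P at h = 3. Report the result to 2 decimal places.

P̂ = -0.09

From the data, Σ1 = 5, Σ1/h = -23/360, Σ1/h·1/h = 170809/129600.
For MᵀP: ΣP = -6, Σ1/h·P = 193/45.
Δ = 5·(170809/129600) − (-23/360)² = 213379/32400.
p = ((-6)·(170809/129600) − (-23/360)·(193/45))/(213379/32400) = -494671/426758; q = (5·(193/45) − (-23/360)·(-6))/(213379/32400) = 682380/213379.
At h = 3: P̂ = (-494671/426758)·(1) + (682380/213379)·(1/3) = -39751/426758.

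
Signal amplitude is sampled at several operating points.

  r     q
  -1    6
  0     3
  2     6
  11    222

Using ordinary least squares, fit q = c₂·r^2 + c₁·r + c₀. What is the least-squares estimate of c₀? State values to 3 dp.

c₀ = 2.351

Entries of MᵀM: Σr^2·r^2 = 14658, Σr^2·r = 1338, Σr^2 = 126, Σr·r = 126, Σr = 12, Σ1 = 4.
Moment sums: Σr^2·q = 26892, Σr·q = 2448, Σq = 237.
Normal equations: [[14658, 1338, 126]; [1338, 126, 12]; [126, 12, 4]]·[c₂, c₁, c₀]ᵀ = [26892, 2448, 237]ᵀ.
Row-reducing yields c₂ = 1797/898, c₁ = -9183/4490, c₀ = 5277/2245.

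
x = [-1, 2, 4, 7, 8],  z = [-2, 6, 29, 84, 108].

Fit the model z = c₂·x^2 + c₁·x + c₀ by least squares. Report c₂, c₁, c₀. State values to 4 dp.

Compute the Gram sums: Σx^2·x^2 = 6770, Σx^2·x = 926, Σx^2 = 134, Σx·x = 134, Σx = 20, Σ1 = 5.
For Mᵀz: Σx^2·z = 11514, Σx·z = 1582, Σz = 225.
Normal equations: [[6770, 926, 134]; [926, 134, 20]; [134, 20, 5]]·[c₂, c₁, c₀]ᵀ = [11514, 1582, 225]ᵀ.
Solving the 3×3 system (Gaussian elimination) gives c₂ = 1795/1164, c₁ = 579/388, c₀ = -1337/582.

c₂ = 1.5421, c₁ = 1.4923, c₀ = -2.2973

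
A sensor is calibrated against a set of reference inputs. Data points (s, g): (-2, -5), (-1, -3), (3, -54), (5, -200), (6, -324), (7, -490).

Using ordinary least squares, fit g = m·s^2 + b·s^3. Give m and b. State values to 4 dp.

AᵀA·[m, b]ᵀ = Aᵀg reads: 4420·m + 27918·b = -41183;  27918·m + 180724·b = -264469.
(Σs^2·s^2 = 4420, Σs^2·s^3 = 27918, Σs^3·s^3 = 180724, Σs^2·g = -41183, Σs^3·g = -264469.)
Eliminating b: 180724·(row 1) − 27918·(row 2) gives 19385356·m = 180724·(-41183) − 27918·(-264469) = -59310950, so m = -29655475/9692678.
Then b = ((-264469) − 27918·(-29655475/9692678))/180724 = -9602993/9692678.

m = -3.0596, b = -0.9907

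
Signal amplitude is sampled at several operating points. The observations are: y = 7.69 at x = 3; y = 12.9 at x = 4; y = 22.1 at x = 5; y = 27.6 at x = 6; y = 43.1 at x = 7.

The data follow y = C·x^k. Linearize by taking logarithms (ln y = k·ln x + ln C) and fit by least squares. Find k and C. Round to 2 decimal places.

k = 2.00, C = 0.84

Taking logs, ln y = k·ln x + ln C, so regress ln y on ln x.
Σln x = 7.8320, Σ(ln x)² = 12.7160, Σln y = 14.7741, Σln x·ln y = 24.0365.
Equations: 12.7160·k + 7.8320·ln C = 24.0365;  7.8320·k + 5·ln C = 14.7741.
Solving (det = 2.2397): k = 1.99665, ln C = -0.17275, so C = exp(-0.17275) = 0.84135.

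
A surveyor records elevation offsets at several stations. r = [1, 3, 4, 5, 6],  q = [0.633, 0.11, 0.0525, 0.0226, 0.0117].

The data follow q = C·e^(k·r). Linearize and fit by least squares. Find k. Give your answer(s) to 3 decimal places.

With ln qᵢ as the transformed response and rᵢ as the regressor:
XᵀX = [[87.0000, 19.0000]; [19.0000, 5]], rhs = [-64.5049, -13.8495]ᵀ  (here Σr = 19.0000, Σ(r)² = 87.0000, Σln q = -13.8495, Σr·ln q = -64.5049).
Slope k = (n·Σr·ln q − Σr·Σln q)/(n·Σ(r)² − (Σr)²) = (5·-64.5049 − 19.0000·-13.8495)/74.0000 = -0.80249; ln C = (Σln q − k·Σr)/n = 0.27958.

k = -0.802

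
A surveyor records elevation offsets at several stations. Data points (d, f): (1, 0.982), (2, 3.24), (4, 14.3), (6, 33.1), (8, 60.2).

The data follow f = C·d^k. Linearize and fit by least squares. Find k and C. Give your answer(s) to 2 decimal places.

Linearized form: ln f = k·ln d + ln C. From the 5 transformed points,
Σln d = 5.9506, Σ(ln d)² = 9.9367, Σln f = 11.4149, Σln d·ln f = 19.2939.
Equations: 9.9367·k + 5.9506·ln C = 19.2939;  5.9506·k + 5·ln C = 11.4149.
Slope k = (n·Σln d·ln f − Σln d·Σln f)/(n·Σ(ln d)² − (Σln d)²) = (5·19.2939 − 5.9506·11.4149)/14.2736 = 1.99977; ln C = (Σln f − k·Σln d)/n = -0.09701, so C = exp(-0.09701) = 0.90755.

k = 2.00, C = 0.91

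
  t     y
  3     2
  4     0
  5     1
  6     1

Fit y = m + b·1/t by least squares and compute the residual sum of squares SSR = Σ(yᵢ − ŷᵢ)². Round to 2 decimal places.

SSR = 1.56

With design matrix M, MᵀM = [[4, 19/20]; [19/20, 869/3600]] and Mᵀy = [4, 31/30]ᵀ.
Determinant 4·(869/3600) − (19/20)² = 227/3600.
m = (4·(869/3600) − (19/20)·(31/30))/(227/3600) = -58/227; b = (4·(31/30) − (19/20)·4)/(227/3600) = 1200/227.
Residuals: 112/227, -242/227, 45/227, 85/227; SSR = 354/227.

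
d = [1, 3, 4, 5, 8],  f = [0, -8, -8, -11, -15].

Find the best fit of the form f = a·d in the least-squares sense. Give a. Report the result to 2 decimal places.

a = -2.01

The normal equations are: 115·a = -231.
(Σd·d = 115, Σd·f = -231.)
a = (-231)/115 = -2.0087.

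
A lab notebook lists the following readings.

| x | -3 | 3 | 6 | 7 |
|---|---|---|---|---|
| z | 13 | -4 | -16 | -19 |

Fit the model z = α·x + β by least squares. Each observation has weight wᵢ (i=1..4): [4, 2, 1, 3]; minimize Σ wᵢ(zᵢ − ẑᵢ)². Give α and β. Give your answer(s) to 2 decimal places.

α = -3.18, β = 3.79

MᵀWM·[α, β]ᵀ = MᵀWz reads: 237·α + 21·β = -675;  21·α + 10·β = -29.
(Σwᵢ·x·x = 237, Σwᵢ·x = 21, Σwᵢ·1 = 10, Σwᵢ·x·z = -675, Σwᵢ·z = -29.)
Eliminating β: 10·(row 1) − 21·(row 2) gives 1929·α = 10·(-675) − 21·(-29) = -6141, so α = -2047/643.
Then β = ((-29) − 21·(-2047/643))/10 = 2434/643.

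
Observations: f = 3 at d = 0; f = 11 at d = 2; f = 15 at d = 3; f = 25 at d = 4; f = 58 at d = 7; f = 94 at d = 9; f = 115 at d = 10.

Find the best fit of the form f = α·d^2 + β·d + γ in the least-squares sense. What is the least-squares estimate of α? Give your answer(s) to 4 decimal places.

α = 1.0139

Sums needed: Σd^2·d^2 = 19315, Σd^2·d = 2171, Σd^2 = 259, Σd·d = 259, Σd = 35, Σ1 = 7.
Moment sums: Σd^2·f = 22535, Σd·f = 2569, Σf = 321.
Row-reducing yields α = 73/72, β = 65/72, γ = 965/252.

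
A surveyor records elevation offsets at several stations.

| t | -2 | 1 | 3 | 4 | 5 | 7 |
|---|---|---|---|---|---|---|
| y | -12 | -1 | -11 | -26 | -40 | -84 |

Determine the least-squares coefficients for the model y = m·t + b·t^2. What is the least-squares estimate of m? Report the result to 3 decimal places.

From the data, Σt·t = 104, Σt·t^2 = 552, Σt^2·t^2 = 3380.
Moment sums: Σt·y = -902, Σt^2·y = -5680.
MᵀM·[m, b]ᵀ = Mᵀy becomes [[104, 552]; [552, 3380]]·[m, b]ᵀ = [-902, -5680]ᵀ.
Eliminating b: 3380·(row 1) − 552·(row 2) gives 46816·m = 3380·(-902) − 552·(-5680) = 86600, so m = 10825/5852.
Then b = ((-5680) − 552·(10825/5852))/3380 = -5801/2926.

m = 1.850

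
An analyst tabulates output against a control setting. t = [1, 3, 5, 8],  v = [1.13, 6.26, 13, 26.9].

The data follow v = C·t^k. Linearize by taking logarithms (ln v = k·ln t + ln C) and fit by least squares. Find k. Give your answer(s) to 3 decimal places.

k = 1.521

With ln vᵢ as the transformed response and ln tᵢ as the regressor:
Σln t = 4.7875, Σ(ln t)² = 8.1213, Σln v = 7.8135, Σln t·ln v = 12.9890.
Equations: 8.1213·k + 4.7875·ln C = 12.9890;  4.7875·k + 4·ln C = 7.8135.
Slope k = (n·Σln t·ln v − Σln t·Σln v)/(n·Σ(ln t)² − (Σln t)²) = (4·12.9890 − 4.7875·7.8135)/9.5652 = 1.52103; ln C = (Σln v − k·Σln t)/n = 0.13289.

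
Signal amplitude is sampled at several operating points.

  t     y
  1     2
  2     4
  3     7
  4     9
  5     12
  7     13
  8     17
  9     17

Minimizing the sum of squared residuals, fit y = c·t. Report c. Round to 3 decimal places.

Entries of AᵀA: Σt·t = 249.
Right-hand side: Σt·y = 507.
AᵀA·[c]ᵀ = Aᵀy becomes [[249]]·[c]ᵀ = [507]ᵀ.
Hence c = 507 / 249 ≈ 2.03614.

c = 2.036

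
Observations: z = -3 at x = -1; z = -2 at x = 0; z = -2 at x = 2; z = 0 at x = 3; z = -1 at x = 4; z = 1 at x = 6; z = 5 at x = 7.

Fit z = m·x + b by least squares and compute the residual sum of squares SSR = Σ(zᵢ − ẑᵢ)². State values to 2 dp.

MᵀM·[m, b]ᵀ = Mᵀz reads: 115·m + 21·b = 36;  21·m + 7·b = -2.
(Σx·x = 115, Σx = 21, Σ1 = 7, Σx·z = 36, Σz = -2.)
Δ = 115·7 − 21² = 364.
m = (36·7 − 21·(-2))/364 = 21/26; b = (115·(-2) − 21·36)/364 = -493/182.
Residuals: 47/91, 129/182, -165/182, 2/7, -277/182, -207/182, 187/91; SSR = 865/91.

SSR = 9.51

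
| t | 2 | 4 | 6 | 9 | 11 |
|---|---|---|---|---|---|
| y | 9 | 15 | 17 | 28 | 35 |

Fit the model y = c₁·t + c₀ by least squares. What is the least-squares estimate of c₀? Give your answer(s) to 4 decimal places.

c₀ = 2.5865

From the data, Σt·t = 258, Σt = 32, Σ1 = 5.
Moment sums: Σt·y = 817, Σy = 104.
AᵀA·[c₁, c₀]ᵀ = Aᵀy becomes [[258, 32]; [32, 5]]·[c₁, c₀]ᵀ = [817, 104]ᵀ.
Eliminating c₀: 5·(row 1) − 32·(row 2) gives 266·c₁ = 5·817 − 32·104 = 757, so c₁ = 757/266.
Then c₀ = (104 − 32·(757/266))/5 = 344/133.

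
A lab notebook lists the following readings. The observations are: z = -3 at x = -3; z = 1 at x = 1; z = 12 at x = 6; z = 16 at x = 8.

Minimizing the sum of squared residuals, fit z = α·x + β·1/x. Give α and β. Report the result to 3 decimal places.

α = 1.968, β = -1.622

Entries of AᵀA: Σx·x = 110, Σx·1/x = 4, Σ1/x·1/x = 665/576.
Right-hand side: Σx·z = 210, Σ1/x·z = 6.
AᵀA·[α, β]ᵀ = Aᵀz becomes [[110, 4]; [4, 665/576]]·[α, β]ᵀ = [210, 6]ᵀ.
det = 110·(665/576) − 4² = 31967/288.
α = (210·(665/576) − 4·6)/(31967/288) = 62913/31967; β = (110·6 − 4·210)/(31967/288) = -51840/31967.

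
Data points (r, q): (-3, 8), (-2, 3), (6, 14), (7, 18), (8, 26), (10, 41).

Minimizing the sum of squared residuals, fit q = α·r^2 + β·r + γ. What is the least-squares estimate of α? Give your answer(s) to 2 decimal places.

α = 0.48

Compute the Gram sums: Σr^2·r^2 = 17890, Σr^2·r = 2036, Σr^2 = 262, Σr·r = 262, Σr = 26, Σ1 = 6.
For Aᵀq: Σr^2·q = 7234, Σr·q = 798, Σq = 110.
So AᵀA·[α, β, γ]ᵀ = Aᵀq: [[17890, 2036, 262]; [2036, 262, 26]; [262, 26, 6]]·[α, β, γ]ᵀ = [7234, 798, 110]ᵀ.
Row-reducing yields α = 1126/2325, β = -12518/16275, γ = 2813/5425.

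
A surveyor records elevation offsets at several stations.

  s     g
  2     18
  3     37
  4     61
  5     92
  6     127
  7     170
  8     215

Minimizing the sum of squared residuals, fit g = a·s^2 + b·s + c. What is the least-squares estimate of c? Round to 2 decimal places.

Setting ∂/∂a … = 0 gives: 8771·a + 1295·b + 203·c = 30343;  1295·a + 203·b + 35·c = 4523;  203·a + 35·b + 7·c = 720.
Solving the 3×3 system (Gaussian elimination) gives a = 233/84, b = 439/84, c = -26/7.

c = -3.71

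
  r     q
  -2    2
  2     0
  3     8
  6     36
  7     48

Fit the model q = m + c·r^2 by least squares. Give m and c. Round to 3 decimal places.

The normal equations are: 5·m + 102·c = 94;  102·m + 3810·c = 3728.
(Σ1 = 5, Σr^2 = 102, Σr^2·r^2 = 3810, Σq = 94, Σr^2·q = 3728.)
Δ = 5·3810 − 102² = 8646.
m = (94·3810 − 102·3728)/8646 = -3686/1441; c = (5·3728 − 102·94)/8646 = 4526/4323.

m = -2.558, c = 1.047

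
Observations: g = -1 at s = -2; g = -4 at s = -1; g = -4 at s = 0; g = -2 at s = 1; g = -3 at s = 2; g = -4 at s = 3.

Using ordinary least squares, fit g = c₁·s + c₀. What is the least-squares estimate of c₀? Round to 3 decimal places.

Compute the Gram sums: Σs·s = 19, Σs = 3, Σ1 = 6.
Right-hand side: Σs·g = -14, Σg = -18.
Normal equations: [[19, 3]; [3, 6]]·[c₁, c₀]ᵀ = [-14, -18]ᵀ.
Determinant 19·6 − 3² = 105.
c₁ = ((-14)·6 − 3·(-18))/105 = -2/7; c₀ = (19·(-18) − 3·(-14))/105 = -20/7.

c₀ = -2.857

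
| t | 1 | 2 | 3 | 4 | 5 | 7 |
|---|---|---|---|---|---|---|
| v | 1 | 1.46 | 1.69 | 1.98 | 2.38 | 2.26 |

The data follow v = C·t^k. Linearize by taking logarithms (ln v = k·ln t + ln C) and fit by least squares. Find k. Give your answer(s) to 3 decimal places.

Let Y = ln v. Fitting Y = k·ln t + ln C by least squares:
Σln t = 6.7334, Σ(ln t)² = 9.9861, Σln v = 3.2687, Σln t·ln v = 4.7679.
Equations: 9.9861·k + 6.7334·ln C = 4.7679;  6.7334·k + 6·ln C = 3.2687.
Solving (det = 14.5777): k = 0.45260, ln C = 0.03686.

k = 0.453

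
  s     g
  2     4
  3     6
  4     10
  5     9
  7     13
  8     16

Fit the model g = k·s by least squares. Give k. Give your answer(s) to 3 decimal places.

k = 1.976

The normal equations are: 167·k = 330.
Hence k = 330 / 167 ≈ 1.97605.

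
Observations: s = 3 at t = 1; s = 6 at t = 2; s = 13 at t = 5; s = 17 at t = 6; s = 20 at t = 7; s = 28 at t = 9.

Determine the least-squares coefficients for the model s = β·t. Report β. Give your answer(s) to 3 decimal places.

Compute the Gram sums: Σt·t = 196.
Right-hand side: Σt·s = 574.
MᵀM·[β]ᵀ = Mᵀs becomes [[196]]·[β]ᵀ = [574]ᵀ.
Hence β = 574 / 196 ≈ 2.92857.

β = 2.929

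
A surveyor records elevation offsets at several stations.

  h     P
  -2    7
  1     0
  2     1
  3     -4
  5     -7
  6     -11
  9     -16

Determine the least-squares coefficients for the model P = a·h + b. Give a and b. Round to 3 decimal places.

a = -2.138, b = 3.044

With design matrix M, MᵀM = [[160, 24]; [24, 7]] and MᵀP = [-269, -30]ᵀ.
Eliminating b: 7·(row 1) − 24·(row 2) gives 544·a = 7·(-269) − 24·(-30) = -1163, so a = -1163/544.
Then b = ((-30) − 24·(-1163/544))/7 = 207/68.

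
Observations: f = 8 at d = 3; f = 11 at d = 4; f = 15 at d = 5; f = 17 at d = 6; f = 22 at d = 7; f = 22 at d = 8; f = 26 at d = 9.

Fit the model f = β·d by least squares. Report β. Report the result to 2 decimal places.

Compute the Gram sums: Σd·d = 280.
Moment sums: Σd·f = 809.
So XᵀX·[β]ᵀ = Xᵀf: [[280]]·[β]ᵀ = [809]ᵀ.
Hence β = 809 / 280 ≈ 2.88929.

β = 2.89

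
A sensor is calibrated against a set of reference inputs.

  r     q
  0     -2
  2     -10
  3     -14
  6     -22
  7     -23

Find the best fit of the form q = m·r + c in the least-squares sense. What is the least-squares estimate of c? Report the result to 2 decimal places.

c = -3.42

Setting ∂/∂m … = 0 gives: 98·m + 18·c = -355;  18·m + 5·c = -71.
(Σr·r = 98, Σr = 18, Σ1 = 5, Σr·q = -355, Σq = -71.)
Eliminating c: 5·(row 1) − 18·(row 2) gives 166·m = 5·(-355) − 18·(-71) = -497, so m = -497/166.
Then c = ((-71) − 18·(-497/166))/5 = -284/83.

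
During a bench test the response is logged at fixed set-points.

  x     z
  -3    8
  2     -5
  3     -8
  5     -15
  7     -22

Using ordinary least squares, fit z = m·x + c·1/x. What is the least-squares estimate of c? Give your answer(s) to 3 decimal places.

The normal equations are: 96·m + 5·c = -287;  5·m + (23489/44100)·c = -587/42.
(Σx·x = 96, Σx·1/x = 5, Σ1/x·1/x = 23489/44100, Σx·z = -287, Σ1/x·z = -587/42.)
det = 96·(23489/44100) − 5² = 96037/3675.
m = ((-287)·(23489/44100) − 5·(-587/42))/(96037/3675) = -3659593/1152444; c = (96·(-587/42) − 5·(-287))/(96037/3675) = 342825/96037.

c = 3.570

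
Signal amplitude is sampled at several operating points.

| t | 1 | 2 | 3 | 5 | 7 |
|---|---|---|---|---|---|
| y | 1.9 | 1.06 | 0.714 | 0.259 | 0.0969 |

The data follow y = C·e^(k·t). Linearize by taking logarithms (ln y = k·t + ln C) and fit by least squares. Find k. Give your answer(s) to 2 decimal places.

k = -0.49

With ln yᵢ as the transformed response and tᵢ as the regressor:
Sums: Σt = 18.0000, Σ(t)² = 88.0000, Σln y = -3.3218, Σt·ln y = -23.3454.
Normal system: [[88.0000, 18.0000]; [18.0000, 5]]·[k, ln C]ᵀ = [-23.3454, -3.3218]ᵀ.
Slope k = (n·Σt·ln y − Σt·Σln y)/(n·Σ(t)² − (Σt)²) = (5·-23.3454 − 18.0000·-3.3218)/116.0000 = -0.49082; ln C = (Σln y − k·Σt)/n = 1.10261.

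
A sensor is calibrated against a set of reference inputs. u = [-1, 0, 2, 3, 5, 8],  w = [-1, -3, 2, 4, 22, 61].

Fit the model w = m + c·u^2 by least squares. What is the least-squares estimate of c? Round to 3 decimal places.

c = 0.996

Compute the Gram sums: Σ1 = 6, Σu^2 = 103, Σu^2·u^2 = 4819.
Right-hand side: Σw = 85, Σu^2·w = 4497.
So MᵀM·[m, c]ᵀ = Mᵀw: [[6, 103]; [103, 4819]]·[m, c]ᵀ = [85, 4497]ᵀ.
Eliminating c: 4819·(row 1) − 103·(row 2) gives 18305·m = 4819·85 − 103·4497 = -53576, so m = -53576/18305.
Then c = (4497 − 103·(-53576/18305))/4819 = 18227/18305.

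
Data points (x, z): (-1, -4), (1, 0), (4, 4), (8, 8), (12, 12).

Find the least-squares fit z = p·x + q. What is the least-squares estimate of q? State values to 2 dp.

Setting ∂/∂p … = 0 gives: 226·p + 24·q = 228;  24·p + 5·q = 20.
Eliminating q: 5·(row 1) − 24·(row 2) gives 554·p = 5·228 − 24·20 = 660, so p = 330/277.
Then q = (20 − 24·(330/277))/5 = -476/277.

q = -1.72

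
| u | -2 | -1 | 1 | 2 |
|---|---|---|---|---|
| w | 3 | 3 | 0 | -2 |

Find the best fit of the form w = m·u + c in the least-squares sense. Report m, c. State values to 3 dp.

Sums needed: Σu·u = 10, Σu = 0, Σ1 = 4.
Right-hand side: Σu·w = -13, Σw = 4.
XᵀX·[m, c]ᵀ = Xᵀw becomes [[10, 0]; [0, 4]]·[m, c]ᵀ = [-13, 4]ᵀ.
det = 10·4 − 0² = 40.
m = ((-13)·4 − 0·4)/40 = -13/10; c = (10·4 − 0·(-13))/40 = 1.

m = -1.300, c = 1.000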